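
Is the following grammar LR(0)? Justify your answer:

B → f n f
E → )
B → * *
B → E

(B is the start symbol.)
Yes, the grammar is LR(0)

Augment with B' → B and build the canonical LR(0) collection (I0 = CLOSURE({[B' → . B]}), then GOTO on every symbol after a dot until no new states appear). It has 9 states:
  I0: { [B → . * *], [B → . E], [B → . f n f], [B' → . B], [E → . )] }  — shift
  I1: { [E → ) .] }  — reduce
  I2: { [B → * . *] }  — shift
  I3: { [B' → B .] }  — accept
  I4: { [B → E .] }  — reduce
  I5: { [B → f . n f] }  — shift
  I6: { [B → f n . f] }  — shift
  I7: { [B → f n f .] }  — reduce
  I8: { [B → * * .] }  — reduce

Every state is either a pure shift/goto state or contains exactly one complete item and nothing to shift — no conflicts. The grammar is LR(0).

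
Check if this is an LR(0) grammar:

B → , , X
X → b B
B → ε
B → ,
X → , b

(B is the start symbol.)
Augment with B' → B and build the canonical LR(0) collection (I0 = CLOSURE({[B' → . B]}), then GOTO on every symbol after a dot until no new states appear). It has 9 states:
  I0: { [B → . , , X], [B → . ,], [B → .], [B' → . B] }  — shift, reduce
  I1: { [B → , . , X], [B → , .] }  — shift, reduce
  I2: { [B' → B .] }  — accept
  I3: { [B → , , . X], [X → . , b], [X → . b B] }  — shift
  I4: { [X → , . b] }  — shift
  I5: { [B → , , X .] }  — reduce
  I6: { [B → . , , X], [B → . ,], [B → .], [X → b . B] }  — shift, reduce
  I7: { [X → b B .] }  — reduce
  I8: { [X → , b .] }  — reduce

Conflict in state I0:
  Shift-reduce conflict between [B → .] and [B → . ,]
So the grammar is NOT LR(0).

Answer: No. Shift-reduce conflict between [B → .] and [B → . ,]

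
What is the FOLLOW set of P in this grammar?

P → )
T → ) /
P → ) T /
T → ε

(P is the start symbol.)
{ $ }

To compute FOLLOW(P), find every occurrence of P on a right-hand side N → α P β: add FIRST(β) \ {ε}, and if β is empty or nullable also add FOLLOW(N). Iterate to a fixed point.

P is the start symbol, so $ ∈ FOLLOW(P).
P does not occur on any right-hand side.

Taking the union: FOLLOW(P) = { $ }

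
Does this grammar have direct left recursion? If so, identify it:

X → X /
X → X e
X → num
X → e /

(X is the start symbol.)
Yes, X is left-recursive

X → X /: LEFT RECURSIVE (starts with X)
X → X e: LEFT RECURSIVE (starts with X)
X → num: starts with num
X → e /: starts with e

The grammar has direct left recursion on: X.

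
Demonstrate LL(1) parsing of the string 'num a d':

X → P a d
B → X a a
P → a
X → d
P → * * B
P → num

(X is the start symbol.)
LL(1) parsing maintains a stack (initially the start symbol over $) and the input. At each step: if the stack top is a terminal, match it against the current input token; if it is a non-terminal N, replace it with the RHS of M[N, lookahead] (the unique production whose predict set contains the lookahead).

Stack is shown with the top on the left.

Stack      Input      Action
----------------------------
X $        num a d $  output X → P a d
P a d $    num a d $  output P → num
num a d $  num a d $  match 'num'
a d $      a d $      match 'a'
d $        d $        match 'd'
$          $          accept

The string is accepted.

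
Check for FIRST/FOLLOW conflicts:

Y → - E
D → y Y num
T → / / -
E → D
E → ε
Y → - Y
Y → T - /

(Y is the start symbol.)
No FIRST/FOLLOW conflicts.

Nullable non-terminals: E.
FIRST sets used below: FIRST(D) = { 'y' }

E: nullable alternative(s) E → ε; FOLLOW(E) = { $, 'num' }
  E → D: FIRST \ {ε} = { 'y' } — disjoint from FOLLOW(E)
  E → ε: FIRST \ {ε} = { } — this is the only nullable alternative, skip

D, T, Y have no nullable alternative, so no FIRST/FOLLOW check is needed there.

No FIRST/FOLLOW conflicts found.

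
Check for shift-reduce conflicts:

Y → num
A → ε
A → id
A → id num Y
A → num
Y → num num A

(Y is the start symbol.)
Yes — I2: [Y → num .] vs [Y → num . num A]; I3: [A → .] vs [A → . id]; I5: [A → id .] vs [A → id . num Y]

A shift-reduce conflict occurs when an LR(0) state has both:
  - a complete (reduce) item [A → α .] (dot at the end), and
  - a shift item [B → β . c γ] (dot before a terminal).

Augment with Y' → Y and build the canonical LR(0) collection (I0 = CLOSURE({[Y' → . Y]}), then GOTO on every symbol after a dot until no new states appear). It has 9 states:
  I0: { [Y → . num num A], [Y → . num], [Y' → . Y] }  — shift
  I1: { [Y' → Y .] }  — accept
  I2: { [Y → num . num A], [Y → num .] }  — shift, reduce
  I3: { [A → . id num Y], [A → . id], [A → . num], [A → .], [Y → num num . A] }  — shift, reduce
  I4: { [Y → num num A .] }  — reduce
  I5: { [A → id . num Y], [A → id .] }  — shift, reduce
  I6: { [A → num .] }  — reduce
  I7: { [A → id num . Y], [Y → . num num A], [Y → . num] }  — shift
  I8: { [A → id num Y .] }  — reduce

I2 contains reduce item [Y → num .] and shift item [Y → num . num A] — shift-reduce conflict.
I3 contains reduce item [A → .] and shift items [A → . id], [A → . id num Y], [A → . num] — shift-reduce conflict.
I5 contains reduce item [A → id .] and shift item [A → id . num Y] — shift-reduce conflict.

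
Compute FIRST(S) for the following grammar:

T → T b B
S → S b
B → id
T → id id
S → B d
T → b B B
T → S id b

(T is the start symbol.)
To compute FIRST(S), examine every production with S on the left-hand side, reading each right-hand side left to right until a non-nullable symbol is reached.

FIRST sets of the other non-terminals involved (by the same procedure, iterated to a fixed point):
  FIRST(B) = { 'id' }

From S → S b:
  - S is the symbol being defined: contributes nothing new
    S is not nullable, so stop
From S → B d:
  - B is a non-terminal: add FIRST(B) \ {ε} = { 'id' }
    B is not nullable, so stop

Collecting: FIRST(S) = { 'id' }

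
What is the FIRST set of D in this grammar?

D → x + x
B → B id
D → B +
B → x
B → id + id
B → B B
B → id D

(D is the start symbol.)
{ 'id', 'x' }

To compute FIRST(D), examine every production with D on the left-hand side, reading each right-hand side left to right until a non-nullable symbol is reached.

FIRST sets of the other non-terminals involved (by the same procedure, iterated to a fixed point):
  FIRST(B) = { 'id', 'x' }

From D → x + x:
  - x is a terminal: add 'x' and stop
From D → B +:
  - B is a non-terminal: add FIRST(B) \ {ε} = { 'id', 'x' }
    B is not nullable, so stop

Collecting: FIRST(D) = { 'id', 'x' }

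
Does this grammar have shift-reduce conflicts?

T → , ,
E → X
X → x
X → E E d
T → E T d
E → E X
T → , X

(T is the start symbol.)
A shift-reduce conflict occurs when an LR(0) state has both:
  - a complete (reduce) item [A → α .] (dot at the end), and
  - a shift item [B → β . c γ] (dot before a terminal).

Augment with T' → T and build the canonical LR(0) collection (I0 = CLOSURE({[T' → . T]}), then GOTO on every symbol after a dot until no new states appear). It has 15 states:
  I0: { [E → . E X], [E → . X], [T → . , ,], [T → . , X], [T → . E T d], [T' → . T], [X → . E E d], [X → . x] }  — shift
  I1: { [E → . E X], [E → . X], [T → , . ,], [T → , . X], [X → . E E d], [X → . x] }  — shift
  I2: { [E → . E X], [E → . X], [E → E . X], [T → . , ,], [T → . , X], [T → . E T d], [T → E . T d], [X → . E E d], [X → . x], [X → E . E d] }  — shift
  I3: { [T' → T .] }  — accept
  I4: { [E → X .] }  — reduce
  I5: { [X → x .] }  — reduce
  I6: { [E → . E X], [E → . X], [E → E . X], [T → . , ,], [T → . , X], [T → . E T d], [T → E . T d], [X → . E E d], [X → . x], [X → E . E d], [X → E E . d] }  — shift
  I7: { [T → E T . d] }  — shift
  I8: { [E → E X .], [E → X .] }  — 2 reduces
  I9: { [T → E T d .] }  — reduce
  I10: { [X → E E d .] }  — reduce
  I11: { [T → , , .] }  — reduce
  I12: { [E → . E X], [E → . X], [E → E . X], [X → . E E d], [X → . x], [X → E . E d] }  — shift
  I13: { [E → X .], [T → , X .] }  — 2 reduces
  I14: { [E → . E X], [E → . X], [E → E . X], [X → . E E d], [X → . x], [X → E . E d], [X → E E . d] }  — shift

No state contains both a complete item and a shift item.

Answer: No shift-reduce conflicts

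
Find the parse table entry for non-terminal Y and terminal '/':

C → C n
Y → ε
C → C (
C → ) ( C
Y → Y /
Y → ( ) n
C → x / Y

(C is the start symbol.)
To find M[Y, '/'], we find productions for Y where '/' is in the predict set (PREDICT(N → α) = (FIRST(α) \ {ε}) ∪ (FOLLOW(N) if α ⇒* ε)).

Relevant sets:
  FIRST(Y) = { '(', '/', ε }
  FOLLOW(Y) = { $, '(', '/', 'n' }

Y → ε: PREDICT = { $, '(', '/', 'n' }
  '/' is in predict set, so this production goes in M[Y, '/']
Y → Y /: PREDICT = { '(', '/' }
  '/' is in predict set, so this production goes in M[Y, '/']
Y → ( ) n: PREDICT = { '(' }

M[Y, '/'] = Y → ε, Y → Y /  (a multiply-defined cell — the grammar is not LL(1))

Answer: Y → ε, Y → Y /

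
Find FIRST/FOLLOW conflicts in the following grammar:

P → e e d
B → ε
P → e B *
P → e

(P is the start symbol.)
No FIRST/FOLLOW conflicts.

Nullable non-terminals: B.
B has a nullable alternative but only one production, so nothing to check.

P has no nullable alternative, so no FIRST/FOLLOW check is needed there.

No FIRST/FOLLOW conflicts found.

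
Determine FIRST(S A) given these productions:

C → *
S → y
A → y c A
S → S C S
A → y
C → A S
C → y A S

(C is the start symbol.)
{ 'y' }

FIRST sets of the non-terminals involved (from the grammar, by fixed-point iteration):
  FIRST(S) = { 'y' }

To compute FIRST(S A), process the symbols left to right:
Symbol S is a non-terminal. Add FIRST(S) \ {ε} = { 'y' }
S is not nullable (ε ∉ FIRST(S)), so stop here.
FIRST(S A) = { 'y' }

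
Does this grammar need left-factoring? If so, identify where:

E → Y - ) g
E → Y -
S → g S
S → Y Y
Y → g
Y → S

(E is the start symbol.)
Left-factoring is needed when two productions for the same non-terminal
share a common prefix on the right-hand side.

Productions for E:
  E → Y - ) g
  E → Y -
Productions for S:
  S → g S
  S → Y Y
Productions for Y:
  Y → g
  Y → S

Found common prefix 'Y -' in productions for E

Answer: Yes, E has productions with common prefix 'Y -'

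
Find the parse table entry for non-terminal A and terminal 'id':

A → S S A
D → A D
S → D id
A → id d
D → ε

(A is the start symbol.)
To find M[A, 'id'], we find productions for A where 'id' is in the predict set (PREDICT(N → α) = (FIRST(α) \ {ε}) ∪ (FOLLOW(N) if α ⇒* ε)).

Relevant sets:
  FIRST(S) = { 'id' }

A → S S A: PREDICT = { 'id' }
  'id' is in predict set, so this production goes in M[A, 'id']
A → id d: PREDICT = { 'id' }
  'id' is in predict set, so this production goes in M[A, 'id']

M[A, 'id'] = A → S S A, A → id d  (a multiply-defined cell — the grammar is not LL(1))

Answer: A → S S A, A → id d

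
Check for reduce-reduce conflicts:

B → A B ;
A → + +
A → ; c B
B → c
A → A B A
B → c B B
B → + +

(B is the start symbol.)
Yes — I16: [A → + + .] vs [B → + + .]

A reduce-reduce conflict occurs when an LR(0) state has two complete items [A → α .] and [B → β .] — both call for a reduction, and with no lookahead the parser cannot choose between them.

Augment with B' → B and build the canonical LR(0) collection (I0 = CLOSURE({[B' → . B]}), then GOTO on every symbol after a dot until no new states appear). It has 17 states:
  I0: { [A → . + +], [A → . ; c B], [A → . A B A], [B → . + +], [B → . A B ;], [B → . c B B], [B → . c], [B' → . B] }  — shift
  I1: { [A → + . +], [B → + . +] }  — shift
  I2: { [A → ; . c B] }  — shift
  I3: { [A → . + +], [A → . ; c B], [A → . A B A], [A → A . B A], [B → . + +], [B → . A B ;], [B → . c B B], [B → . c], [B → A . B ;] }  — shift
  I4: { [B' → B .] }  — accept
  I5: { [A → . + +], [A → . ; c B], [A → . A B A], [B → . + +], [B → . A B ;], [B → . c B B], [B → . c], [B → c . B B], [B → c .] }  — shift, reduce
  I6: { [A → . + +], [A → . ; c B], [A → . A B A], [B → . + +], [B → . A B ;], [B → . c B B], [B → . c], [B → c B . B] }  — shift
  I7: { [B → c B B .] }  — reduce
  I8: { [A → . + +], [A → . ; c B], [A → . A B A], [A → A B . A], [B → A B . ;] }  — shift
  I9: { [A → + . +] }  — shift
  I10: { [A → ; . c B], [B → A B ; .] }  — shift, reduce
  I11: { [A → . + +], [A → . ; c B], [A → . A B A], [A → A . B A], [A → A B A .], [B → . + +], [B → . A B ;], [B → . c B B], [B → . c] }  — shift, reduce
  I12: { [A → . + +], [A → . ; c B], [A → . A B A], [A → A B . A] }  — shift
  I13: { [A → . + +], [A → . ; c B], [A → . A B A], [A → ; c . B], [B → . + +], [B → . A B ;], [B → . c B B], [B → . c] }  — shift
  I14: { [A → ; c B .] }  — reduce
  I15: { [A → + + .] }  — reduce
  I16: { [A → + + .], [B → + + .] }  — 2 reduces

I16 contains complete items [A → + + .], [B → + + .] — reduce-reduce conflict.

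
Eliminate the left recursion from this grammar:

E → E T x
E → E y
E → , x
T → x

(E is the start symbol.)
E → , x E'
E' → T x E'
E' → y E'
E' → ε
T → x

E is directly left-recursive. The standard transformation for
  A → A α₁ | ... | A α_m | β₁ | ... | β_n
is
  A  → β₁ A' | ... | β_n A'
  A' → α₁ A' | ... | α_m A' | ε

E → , x becomes E → , x E'
E → E T x becomes E' → T x E'
E → E y becomes E' → y E'
Add E' → ε

Productions for other non-terminals are unchanged:
  T → x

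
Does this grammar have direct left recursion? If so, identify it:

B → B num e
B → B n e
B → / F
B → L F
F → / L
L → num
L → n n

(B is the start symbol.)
Yes, B is left-recursive

Direct left recursion occurs when N → N α for some non-terminal N (the right-hand side begins with the left-hand side itself).

B → B num e: LEFT RECURSIVE (starts with B)
B → B n e: LEFT RECURSIVE (starts with B)
B → / F: starts with '/'
B → L F: starts with L
F → / L: starts with '/'
L → num: starts with num
L → n n: starts with n

The grammar has direct left recursion on: B.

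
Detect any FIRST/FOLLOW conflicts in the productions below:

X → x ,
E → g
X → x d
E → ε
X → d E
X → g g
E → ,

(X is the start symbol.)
Nullable non-terminals: E.

E: nullable alternative(s) E → ε; FOLLOW(E) = { $ }
  E → g: FIRST \ {ε} = { 'g' } — disjoint from FOLLOW(E)
  E → ε: FIRST \ {ε} = { } — this is the only nullable alternative, skip
  E → ,: FIRST \ {ε} = { ',' } — disjoint from FOLLOW(E)

X has no nullable alternative, so no FIRST/FOLLOW check is needed there.

No FIRST/FOLLOW conflicts found.

Answer: No FIRST/FOLLOW conflicts.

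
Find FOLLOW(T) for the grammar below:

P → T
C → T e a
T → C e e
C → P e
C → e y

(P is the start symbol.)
{ $, 'e' }

To compute FOLLOW(T), find every occurrence of T on a right-hand side N → α T β: add FIRST(β) \ {ε}, and if β is empty or nullable also add FOLLOW(N). Iterate to a fixed point.

In P → T: T is at the end, add FOLLOW(P)
In C → T e a: T is followed by e a, add FIRST(e a) \ {ε} = { 'e' }

The FOLLOW sets referred to above (computed the same way, to a fixed point):
  FOLLOW(P) = { $, 'e' }

Taking the union: FOLLOW(T) = { $, 'e' }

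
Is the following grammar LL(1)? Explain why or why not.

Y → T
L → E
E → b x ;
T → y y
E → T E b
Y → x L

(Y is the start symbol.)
Yes, the grammar is LL(1).

Relevant sets:
  FIRST(T) = { 'y' }

For Y:
  PREDICT(Y → T) = { 'y' }
  PREDICT(Y → x L) = { 'x' }
For E:
  PREDICT(E → b x ';') = { 'b' }
  PREDICT(E → T E b) = { 'y' }
L, T have a single production, so nothing to check there.

All predict sets are disjoint. The grammar IS LL(1).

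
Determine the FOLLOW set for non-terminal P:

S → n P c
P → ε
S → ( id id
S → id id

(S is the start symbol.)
In S → n P c: P is followed by c, add FIRST(c) \ {ε} = { 'c' }

Taking the union: FOLLOW(P) = { 'c' }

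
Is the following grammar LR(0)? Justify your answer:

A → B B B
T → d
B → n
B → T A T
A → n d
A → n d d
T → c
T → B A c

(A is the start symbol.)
Augment with A' → A and build the canonical LR(0) collection (I0 = CLOSURE({[A' → . A]}), then GOTO on every symbol after a dot until no new states appear). It has 17 states:
  I0: { [A → . B B B], [A → . n d d], [A → . n d], [A' → . A], [B → . T A T], [B → . n], [T → . B A c], [T → . c], [T → . d] }  — shift
  I1: { [A' → A .] }  — accept
  I2: { [A → . B B B], [A → . n d d], [A → . n d], [A → B . B B], [B → . T A T], [B → . n], [T → . B A c], [T → . c], [T → . d], [T → B . A c] }  — shift
  I3: { [A → . B B B], [A → . n d d], [A → . n d], [B → . T A T], [B → . n], [B → T . A T], [T → . B A c], [T → . c], [T → . d] }  — shift
  I4: { [T → c .] }  — reduce
  I5: { [T → d .] }  — reduce
  I6: { [A → n . d d], [A → n . d], [B → n .] }  — shift, reduce
  I7: { [A → n d . d], [A → n d .] }  — shift, reduce
  I8: { [A → n d d .] }  — reduce
  I9: { [B → . T A T], [B → . n], [B → T A . T], [T → . B A c], [T → . c], [T → . d] }  — shift
  I10: { [A → . B B B], [A → . n d d], [A → . n d], [B → . T A T], [B → . n], [T → . B A c], [T → . c], [T → . d], [T → B . A c] }  — shift
  I11: { [A → . B B B], [A → . n d d], [A → . n d], [B → . T A T], [B → . n], [B → T . A T], [B → T A T .], [T → . B A c], [T → . c], [T → . d] }  — shift, reduce
  I12: { [B → n .] }  — reduce
  I13: { [T → B A . c] }  — shift
  I14: { [T → B A c .] }  — reduce
  I15: { [A → . B B B], [A → . n d d], [A → . n d], [A → B . B B], [A → B B . B], [B → . T A T], [B → . n], [T → . B A c], [T → . c], [T → . d], [T → B . A c] }  — shift
  I16: { [A → . B B B], [A → . n d d], [A → . n d], [A → B . B B], [A → B B . B], [A → B B B .], [B → . T A T], [B → . n], [T → . B A c], [T → . c], [T → . d], [T → B . A c] }  — shift, reduce

Conflict in state I6:
  Shift-reduce conflict between [B → n .] and [A → n . d]
So the grammar is NOT LR(0).

Answer: No. Shift-reduce conflict between [B → n .] and [A → n . d]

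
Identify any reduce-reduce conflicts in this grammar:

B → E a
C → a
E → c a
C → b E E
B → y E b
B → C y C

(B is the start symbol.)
No reduce-reduce conflicts

A reduce-reduce conflict occurs when an LR(0) state has two complete items [A → α .] and [B → β .] — both call for a reduction, and with no lookahead the parser cannot choose between them.

Augment with B' → B and build the canonical LR(0) collection (I0 = CLOSURE({[B' → . B]}), then GOTO on every symbol after a dot until no new states appear). It has 16 states:
  I0: { [B → . C y C], [B → . E a], [B → . y E b], [B' → . B], [C → . a], [C → . b E E], [E → . c a] }  — shift
  I1: { [B' → B .] }  — accept
  I2: { [B → C . y C] }  — shift
  I3: { [B → E . a] }  — shift
  I4: { [C → a .] }  — reduce
  I5: { [C → b . E E], [E → . c a] }  — shift
  I6: { [E → c . a] }  — shift
  I7: { [B → y . E b], [E → . c a] }  — shift
  I8: { [B → y E . b] }  — shift
  I9: { [B → y E b .] }  — reduce
  I10: { [E → c a .] }  — reduce
  I11: { [C → b E . E], [E → . c a] }  — shift
  I12: { [C → b E E .] }  — reduce
  I13: { [B → E a .] }  — reduce
  I14: { [B → C y . C], [C → . a], [C → . b E E] }  — shift
  I15: { [B → C y C .] }  — reduce

No state contains more than one complete item.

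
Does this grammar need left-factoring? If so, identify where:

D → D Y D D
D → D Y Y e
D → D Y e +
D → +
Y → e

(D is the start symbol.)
Left-factoring is needed when two productions for the same non-terminal
share a common prefix on the right-hand side.

Productions for D:
  D → D Y D D
  D → D Y Y e
  D → D Y e +
  D → +

Found common prefix 'D Y' in productions for D

Answer: Yes, D has productions with common prefix 'D Y'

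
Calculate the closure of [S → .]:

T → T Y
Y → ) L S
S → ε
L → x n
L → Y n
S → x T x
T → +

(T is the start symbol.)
{ [S → .] }

Start with: [S → .]
The dot is at the end, so nothing is added.

CLOSURE = { [S → .] }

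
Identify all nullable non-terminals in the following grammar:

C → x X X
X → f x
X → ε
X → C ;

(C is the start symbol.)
{ 'X' }

A non-terminal is nullable if it can derive ε (the empty string): either it has an ε-production, or it has a production whose right-hand side consists entirely of nullable non-terminals.

ε-productions: X → ε
So X is immediately nullable.
No further non-terminal can be added: every production for the remaining non-terminals contains a terminal or a non-nullable non-terminal.
Nullable = { 'X' }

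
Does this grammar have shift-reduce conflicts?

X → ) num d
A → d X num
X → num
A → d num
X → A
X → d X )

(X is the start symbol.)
Augment with X' → X and build the canonical LR(0) collection (I0 = CLOSURE({[X' → . X]}), then GOTO on every symbol after a dot until no new states appear). It has 12 states:
  I0: { [A → . d X num], [A → . d num], [X → . ) num d], [X → . A], [X → . d X )], [X → . num], [X' → . X] }  — shift
  I1: { [X → ) . num d] }  — shift
  I2: { [X → A .] }  — reduce
  I3: { [X' → X .] }  — accept
  I4: { [A → . d X num], [A → . d num], [A → d . X num], [A → d . num], [X → . ) num d], [X → . A], [X → . d X )], [X → . num], [X → d . X )] }  — shift
  I5: { [X → num .] }  — reduce
  I6: { [A → d X . num], [X → d X . )] }  — shift
  I7: { [A → d num .], [X → num .] }  — 2 reduces
  I8: { [X → d X ) .] }  — reduce
  I9: { [A → d X num .] }  — reduce
  I10: { [X → ) num . d] }  — shift
  I11: { [X → ) num d .] }  — reduce

No state contains both a complete item and a shift item.

Answer: No shift-reduce conflicts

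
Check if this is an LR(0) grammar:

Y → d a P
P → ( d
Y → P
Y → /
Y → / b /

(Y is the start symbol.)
No. Shift-reduce conflict between [Y → / .] and [Y → / . b /]

Augment with Y' → Y and build the canonical LR(0) collection (I0 = CLOSURE({[Y' → . Y]}), then GOTO on every symbol after a dot until no new states appear). It has 11 states:
  I0: { [P → . ( d], [Y → . / b /], [Y → . /], [Y → . P], [Y → . d a P], [Y' → . Y] }  — shift
  I1: { [P → ( . d] }  — shift
  I2: { [Y → / . b /], [Y → / .] }  — shift, reduce
  I3: { [Y → P .] }  — reduce
  I4: { [Y' → Y .] }  — accept
  I5: { [Y → d . a P] }  — shift
  I6: { [P → . ( d], [Y → d a . P] }  — shift
  I7: { [Y → d a P .] }  — reduce
  I8: { [Y → / b . /] }  — shift
  I9: { [Y → / b / .] }  — reduce
  I10: { [P → ( d .] }  — reduce

Conflict in state I2:
  Shift-reduce conflict between [Y → / .] and [Y → / . b /]
So the grammar is NOT LR(0).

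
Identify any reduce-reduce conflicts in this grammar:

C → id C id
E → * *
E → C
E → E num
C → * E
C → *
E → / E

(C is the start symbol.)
Augment with C' → C and build the canonical LR(0) collection (I0 = CLOSURE({[C' → . C]}), then GOTO on every symbol after a dot until no new states appear). It has 13 states:
  I0: { [C → . * E], [C → . *], [C → . id C id], [C' → . C] }  — shift
  I1: { [C → * . E], [C → * .], [C → . * E], [C → . *], [C → . id C id], [E → . * *], [E → . / E], [E → . C], [E → . E num] }  — shift, reduce
  I2: { [C' → C .] }  — accept
  I3: { [C → . * E], [C → . *], [C → . id C id], [C → id . C id] }  — shift
  I4: { [C → id C . id] }  — shift
  I5: { [C → id C id .] }  — reduce
  I6: { [C → * . E], [C → * .], [C → . * E], [C → . *], [C → . id C id], [E → * . *], [E → . * *], [E → . / E], [E → . C], [E → . E num] }  — shift, reduce
  I7: { [C → . * E], [C → . *], [C → . id C id], [E → . * *], [E → . / E], [E → . C], [E → . E num], [E → / . E] }  — shift
  I8: { [E → C .] }  — reduce
  I9: { [C → * E .], [E → E . num] }  — shift, reduce
  I10: { [E → E num .] }  — reduce
  I11: { [E → / E .], [E → E . num] }  — shift, reduce
  I12: { [C → * . E], [C → * .], [C → . * E], [C → . *], [C → . id C id], [E → * * .], [E → * . *], [E → . * *], [E → . / E], [E → . C], [E → . E num] }  — shift, 2 reduces

I12 contains complete items [C → * .], [E → * * .] — reduce-reduce conflict.

Answer: Yes — I12: [C → * .] vs [E → * * .]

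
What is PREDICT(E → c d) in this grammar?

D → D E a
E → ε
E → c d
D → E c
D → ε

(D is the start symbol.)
{ 'c' }

PREDICT(E → c d) = (FIRST(RHS) \ {ε}) ∪ (FOLLOW(E) if ε ∈ FIRST(RHS), i.e. RHS ⇒* ε)
FIRST(c d) = { 'c' }
ε ∉ FIRST(c d), so FOLLOW(E) is not added.
PREDICT(E → c d) = { 'c' }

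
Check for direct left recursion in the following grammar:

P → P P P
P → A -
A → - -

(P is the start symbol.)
P → P P P: LEFT RECURSIVE (starts with P)
P → A -: starts with A
A → - -: starts with '-'

The grammar has direct left recursion on: P.

Answer: Yes, P is left-recursive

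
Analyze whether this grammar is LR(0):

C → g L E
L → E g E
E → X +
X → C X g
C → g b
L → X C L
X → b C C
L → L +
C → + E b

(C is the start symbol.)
No. Shift-reduce conflict between [C → g b .] and [C → . + E b]

A grammar is LR(0) if no state in the canonical LR(0) collection has:
  - both a shift item (dot before a terminal) and a complete item (shift-reduce conflict), or
  - two or more complete items (reduce-reduce conflict; the accept item [C' → C .] counts as a complete item here).

Augment with C' → C and build the canonical LR(0) collection (I0 = CLOSURE({[C' → . C]}), then GOTO on every symbol after a dot until no new states appear). It has 26 states:
  I0: { [C → . + E b], [C → . g L E], [C → . g b], [C' → . C] }  — shift
  I1: { [C → + . E b], [C → . + E b], [C → . g L E], [C → . g b], [E → . X +], [X → . C X g], [X → . b C C] }  — shift
  I2: { [C' → C .] }  — accept
  I3: { [C → . + E b], [C → . g L E], [C → . g b], [C → g . L E], [C → g . b], [E → . X +], [L → . E g E], [L → . L +], [L → . X C L], [X → . C X g], [X → . b C C] }  — shift
  I4: { [C → . + E b], [C → . g L E], [C → . g b], [X → . C X g], [X → . b C C], [X → C . X g] }  — shift
  I5: { [L → E . g E] }  — shift
  I6: { [C → . + E b], [C → . g L E], [C → . g b], [C → g L . E], [E → . X +], [L → L . +], [X → . C X g], [X → . b C C] }  — shift
  I7: { [C → . + E b], [C → . g L E], [C → . g b], [E → X . +], [L → X . C L] }  — shift
  I8: { [C → . + E b], [C → . g L E], [C → . g b], [C → g b .], [X → b . C C] }  — shift, reduce
  I9: { [C → . + E b], [C → . g L E], [C → . g b], [X → b C . C] }  — shift
  I10: { [X → b C C .] }  — reduce
  I11: { [C → + . E b], [C → . + E b], [C → . g L E], [C → . g b], [E → . X +], [E → X + .], [X → . C X g], [X → . b C C] }  — shift, reduce
  I12: { [C → . + E b], [C → . g L E], [C → . g b], [E → . X +], [L → . E g E], [L → . L +], [L → . X C L], [L → X C . L], [X → . C X g], [X → . b C C] }  — shift
  I13: { [L → L . +], [L → X C L .] }  — shift, reduce
  I14: { [C → . + E b], [C → . g L E], [C → . g b], [X → b . C C] }  — shift
  I15: { [L → L + .] }  — reduce
  I16: { [C → + E . b] }  — shift
  I17: { [E → X . +] }  — shift
  I18: { [E → X + .] }  — reduce
  I19: { [C → + E b .] }  — reduce
  I20: { [C → + . E b], [C → . + E b], [C → . g L E], [C → . g b], [E → . X +], [L → L + .], [X → . C X g], [X → . b C C] }  — shift, reduce
  I21: { [C → g L E .] }  — reduce
  I22: { [C → . + E b], [C → . g L E], [C → . g b], [E → . X +], [L → E g . E], [X → . C X g], [X → . b C C] }  — shift
  I23: { [L → E g E .] }  — reduce
  I24: { [X → C X . g] }  — shift
  I25: { [X → C X g .] }  — reduce

Conflict in state I8:
  Shift-reduce conflict between [C → g b .] and [C → . + E b]
So the grammar is NOT LR(0).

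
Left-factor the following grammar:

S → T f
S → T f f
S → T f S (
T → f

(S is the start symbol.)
Left-factoring transforms A → αβ₁ | αβ₂ into A → αA' and A' → β₁ | β₂
(α is the longest common prefix among the alternatives). Repeat until
no nonterminal has two alternatives with a common prefix.

Round 1: S has alternatives sharing prefix 'T f'. Introduce S': S → T f S'
  Add: S' → ε
  Add: S' → f
  Add: S' → S (

No remaining common prefixes — done.

Resulting grammar:
S → T f S'
S' → ε
S' → f
S' → S (
T → f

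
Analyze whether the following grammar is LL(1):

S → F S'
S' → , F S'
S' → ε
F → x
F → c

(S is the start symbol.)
Yes, the grammar is LL(1).

Relevant sets:
  FOLLOW(S') = { $ }

For S':
  PREDICT(S' → ',' F S') = { ',' }
  PREDICT(S' → ε) = { $ }
For F:
  PREDICT(F → x) = { 'x' }
  PREDICT(F → c) = { 'c' }
S has a single production, so nothing to check there.

All predict sets are disjoint. The grammar IS LL(1).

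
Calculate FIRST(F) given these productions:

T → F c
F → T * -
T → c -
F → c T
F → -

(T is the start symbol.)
{ '-', 'c' }

To compute FIRST(F), examine every production with F on the left-hand side, reading each right-hand side left to right until a non-nullable symbol is reached.

FIRST sets of the other non-terminals involved (by the same procedure, iterated to a fixed point):
  FIRST(T) = { '-', 'c' }

From F → T * -:
  - T is a non-terminal: add FIRST(T) \ {ε} = { '-', 'c' }
    T is not nullable, so stop
From F → c T:
  - c is a terminal: add 'c' and stop
From F → -:
  - '-' is a terminal: add '-' and stop

Collecting: FIRST(F) = { '-', 'c' }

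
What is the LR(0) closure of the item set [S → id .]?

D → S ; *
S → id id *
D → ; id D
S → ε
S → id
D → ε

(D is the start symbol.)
To compute CLOSURE, for each item [A → α.Bβ] where B is a non-terminal, add [B → .γ] for all productions B → γ; repeat for the newly added items until nothing changes.

Start with: [S → id .]
The dot is at the end, so nothing is added.

CLOSURE = { [S → id .] }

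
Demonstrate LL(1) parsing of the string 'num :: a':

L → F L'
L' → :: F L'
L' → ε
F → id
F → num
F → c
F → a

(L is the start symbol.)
LL(1) parsing maintains a stack (initially the start symbol over $) and the input. At each step: if the stack top is a terminal, match it against the current input token; if it is a non-terminal N, replace it with the RHS of M[N, lookahead] (the unique production whose predict set contains the lookahead).

Stack is shown with the top on the left.

Stack      Input       Action
-----------------------------
L $        num :: a $  output L → F L'
F L' $     num :: a $  output F → num
num L' $   num :: a $  match 'num'
L' $       :: a $      output L' → :: F L'
:: F L' $  :: a $      match '::'
F L' $     a $         output F → a
a L' $     a $         match 'a'
L' $       $           output L' → ε
$          $           accept

The string is accepted.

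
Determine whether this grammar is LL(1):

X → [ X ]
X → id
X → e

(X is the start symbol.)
For X:
  PREDICT(X → '[' X ']') = { '[' }
  PREDICT(X → id) = { 'id' }
  PREDICT(X → e) = { 'e' }

All predict sets are disjoint. The grammar IS LL(1).

Answer: Yes, the grammar is LL(1).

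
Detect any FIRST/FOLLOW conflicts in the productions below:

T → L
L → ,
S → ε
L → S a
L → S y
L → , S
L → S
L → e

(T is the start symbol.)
No FIRST/FOLLOW conflicts.

A FIRST/FOLLOW conflict occurs when a non-terminal N has a nullable alternative N → β (β ⇒* ε) and another alternative N → α with FIRST(α) ∩ FOLLOW(N) ≠ ∅: on such a lookahead the parser cannot decide between expanding α and letting N vanish via β.

Nullable non-terminals: L, S, T.
FIRST sets used below: FIRST(S) = { ε }

L: nullable alternative(s) L → S; FOLLOW(L) = { $ }
  L → ,: FIRST \ {ε} = { ',' } — disjoint from FOLLOW(L)
  L → S a: FIRST \ {ε} = { 'a' } — disjoint from FOLLOW(L)
  L → S y: FIRST \ {ε} = { 'y' } — disjoint from FOLLOW(L)
  L → , S: FIRST \ {ε} = { ',' } — disjoint from FOLLOW(L)
  L → S: FIRST \ {ε} = { } — this is the only nullable alternative, skip
  L → e: FIRST \ {ε} = { 'e' } — disjoint from FOLLOW(L)
S has a nullable alternative but only one production, so nothing to check.
T has a nullable alternative but only one production, so nothing to check.

No FIRST/FOLLOW conflicts found.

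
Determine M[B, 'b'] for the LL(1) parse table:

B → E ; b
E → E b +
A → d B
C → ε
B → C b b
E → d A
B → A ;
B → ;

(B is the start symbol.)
B → C b b

To find M[B, 'b'], we find productions for B where 'b' is in the predict set (PREDICT(N → α) = (FIRST(α) \ {ε}) ∪ (FOLLOW(N) if α ⇒* ε)).

Relevant sets:
  FIRST(E) = { 'd' }
  FIRST(C) = { ε }
  FIRST(A) = { 'd' }

B → E ; b: PREDICT = { 'd' }
B → C b b: PREDICT = { 'b' }
  'b' is in predict set, so this production goes in M[B, 'b']
B → A ;: PREDICT = { 'd' }
B → ;: PREDICT = { ';' }

M[B, 'b'] = B → C b b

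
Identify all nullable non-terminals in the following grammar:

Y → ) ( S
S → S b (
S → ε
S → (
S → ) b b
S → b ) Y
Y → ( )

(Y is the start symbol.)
A non-terminal is nullable if it can derive ε (the empty string): either it has an ε-production, or it has a production whose right-hand side consists entirely of nullable non-terminals.

ε-productions: S → ε
So S is immediately nullable.
No further non-terminal can be added: every production for the remaining non-terminals contains a terminal or a non-nullable non-terminal.
Nullable = { 'S' }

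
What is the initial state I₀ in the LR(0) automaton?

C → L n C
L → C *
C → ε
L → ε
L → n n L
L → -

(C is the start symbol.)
First, augment the grammar with C' → C
I₀ = CLOSURE({ [C' → . C] }):
  [C' → . C] has the dot before C: add [C → . L n C], [C → .]
  [C → . L n C] has the dot before L: add [L → . C *], [L → .], [L → . n n L], [L → . -]
No further items can be added.

I₀ = { [C → . L n C], [C → .], [C' → . C], [L → . -], [L → . C *], [L → . n n L], [L → .] }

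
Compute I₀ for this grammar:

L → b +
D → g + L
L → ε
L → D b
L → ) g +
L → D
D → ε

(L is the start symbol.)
{ [D → . g + L], [D → .], [L → . ) g +], [L → . D b], [L → . D], [L → . b +], [L → .], [L' → . L] }

First, augment the grammar with L' → L
I₀ = CLOSURE({ [L' → . L] }):
  [L' → . L] has the dot before L: add [L → . b +], [L → .], [L → . D b], [L → . ) g +], [L → . D]
  [L → . D b] has the dot before D: add [D → . g + L], [D → .]
No further items can be added.

I₀ = { [D → . g + L], [D → .], [L → . ) g +], [L → . D b], [L → . D], [L → . b +], [L → .], [L' → . L] }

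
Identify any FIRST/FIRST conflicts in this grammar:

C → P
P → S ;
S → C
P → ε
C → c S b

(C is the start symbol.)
Yes. C → P / C → c S b on { 'c' }

FIRST sets of the non-terminals at (or reachable through a nullable prefix from) the front of some alternative:
  FIRST(P) = { ';', 'c', ε }
  FIRST(S) = { ';', 'c', ε }

Productions for C:
  C → P: FIRST = { ';', 'c', ε }
  C → c S b: FIRST = { 'c' }
Productions for P:
  P → S ;: FIRST = { ';', 'c' }
  P → ε: FIRST = { ε }
S has only one production, so no FIRST/FIRST conflict is possible there.

Conflict for C: C → P and C → c S b
  Overlap: { 'c' }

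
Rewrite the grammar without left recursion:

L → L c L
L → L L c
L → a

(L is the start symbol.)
L → a L'
L' → c L L'
L' → L c L'
L' → ε

L is directly left-recursive. The standard transformation for
  A → A α₁ | ... | A α_m | β₁ | ... | β_n
is
  A  → β₁ A' | ... | β_n A'
  A' → α₁ A' | ... | α_m A' | ε

L → a becomes L → a L'
L → L c L becomes L' → c L L'
L → L L c becomes L' → L c L'
Add L' → ε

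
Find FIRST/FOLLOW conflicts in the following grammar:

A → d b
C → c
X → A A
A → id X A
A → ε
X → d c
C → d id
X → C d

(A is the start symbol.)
Yes. A → d b with FOLLOW(A) on { 'd' }; A → id X A with FOLLOW(A) on { 'id' }; X → d c with FOLLOW(X) on { 'd' }; X → C d with FOLLOW(X) on { 'd' }

Nullable non-terminals: A, X.
FIRST sets used below: FIRST(A) = { 'd', 'id', ε }, FIRST(C) = { 'c', 'd' }

A: nullable alternative(s) A → ε; FOLLOW(A) = { $, 'd', 'id' }
  A → d b: FIRST \ {ε} = { 'd' } — overlaps FOLLOW(A) on { 'd' }: CONFLICT
  A → id X A: FIRST \ {ε} = { 'id' } — overlaps FOLLOW(A) on { 'id' }: CONFLICT
  A → ε: FIRST \ {ε} = { } — this is the only nullable alternative, skip

X: nullable alternative(s) X → A A; FOLLOW(X) = { $, 'd', 'id' }
  X → A A: FIRST \ {ε} = { 'd', 'id' } — this is the only nullable alternative, skip
  X → d c: FIRST \ {ε} = { 'd' } — overlaps FOLLOW(X) on { 'd' }: CONFLICT
  X → C d: FIRST \ {ε} = { 'c', 'd' } — overlaps FOLLOW(X) on { 'd' }: CONFLICT

C has no nullable alternative, so no FIRST/FOLLOW check is needed there.

So the grammar has 4 FIRST/FOLLOW conflicts (marked CONFLICT above).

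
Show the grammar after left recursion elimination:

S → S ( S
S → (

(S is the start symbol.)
S → ( S'
S' → ( S S'
S' → ε

S is directly left-recursive. The standard transformation for
  A → A α₁ | ... | A α_m | β₁ | ... | β_n
is
  A  → β₁ A' | ... | β_n A'
  A' → α₁ A' | ... | α_m A' | ε

S → ( becomes S → ( S'
S → S ( S becomes S' → ( S S'
Add S' → ε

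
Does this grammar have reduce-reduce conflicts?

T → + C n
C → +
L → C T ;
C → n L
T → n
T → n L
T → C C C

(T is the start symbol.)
A reduce-reduce conflict occurs when an LR(0) state has two complete items [A → α .] and [B → β .] — both call for a reduction, and with no lookahead the parser cannot choose between them.

Augment with T' → T and build the canonical LR(0) collection (I0 = CLOSURE({[T' → . T]}), then GOTO on every symbol after a dot until no new states appear). It has 16 states:
  I0: { [C → . +], [C → . n L], [T → . + C n], [T → . C C C], [T → . n L], [T → . n], [T' → . T] }  — shift
  I1: { [C → + .], [C → . +], [C → . n L], [T → + . C n] }  — shift, reduce
  I2: { [C → . +], [C → . n L], [T → C . C C] }  — shift
  I3: { [T' → T .] }  — accept
  I4: { [C → . +], [C → . n L], [C → n . L], [L → . C T ;], [T → n . L], [T → n .] }  — shift, reduce
  I5: { [C → + .] }  — reduce
  I6: { [C → . +], [C → . n L], [L → C . T ;], [T → . + C n], [T → . C C C], [T → . n L], [T → . n] }  — shift
  I7: { [C → n L .], [T → n L .] }  — 2 reduces
  I8: { [C → . +], [C → . n L], [C → n . L], [L → . C T ;] }  — shift
  I9: { [C → n L .] }  — reduce
  I10: { [L → C T . ;] }  — shift
  I11: { [L → C T ; .] }  — reduce
  I12: { [C → . +], [C → . n L], [T → C C . C] }  — shift
  I13: { [T → C C C .] }  — reduce
  I14: { [T → + C . n] }  — shift
  I15: { [T → + C n .] }  — reduce

I7 contains complete items [C → n L .], [T → n L .] — reduce-reduce conflict.

Answer: Yes — I7: [C → n L .] vs [T → n L .]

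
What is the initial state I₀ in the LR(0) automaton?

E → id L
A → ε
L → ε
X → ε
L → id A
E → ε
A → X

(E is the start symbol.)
{ [E → . id L], [E → .], [E' → . E] }

First, augment the grammar with E' → E
I₀ = CLOSURE({ [E' → . E] }):
  [E' → . E] has the dot before E: add [E → . id L], [E → .]
No further items can be added.

I₀ = { [E → . id L], [E → .], [E' → . E] }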